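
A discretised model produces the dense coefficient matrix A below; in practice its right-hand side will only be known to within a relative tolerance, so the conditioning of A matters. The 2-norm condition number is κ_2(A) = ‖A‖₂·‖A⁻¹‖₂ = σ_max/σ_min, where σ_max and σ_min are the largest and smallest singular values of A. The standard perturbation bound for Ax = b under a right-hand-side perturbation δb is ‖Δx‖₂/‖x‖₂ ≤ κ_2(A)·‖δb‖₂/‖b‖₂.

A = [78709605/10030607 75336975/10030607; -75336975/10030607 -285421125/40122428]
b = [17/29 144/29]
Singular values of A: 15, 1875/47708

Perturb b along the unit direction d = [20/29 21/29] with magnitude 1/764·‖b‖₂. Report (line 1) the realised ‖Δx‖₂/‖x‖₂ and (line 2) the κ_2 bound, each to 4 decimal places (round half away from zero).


from the listed singular values, σ₁ = 15, σ_n = 1875/47708
κ_2(A) = 15 / (1875/47708) = 381.6640
worst-case relative error ≤ 381.6640 × 1/764 = 0.4996
solve Ax = b  →  x = [-70.3359 73.5627]
‖b‖ = 5.0000, ‖x‖ = 101.7773
with δb = [0.0045 0.0047], A·Δx = δb → ‖Δx‖ = 0.1665
realised ‖Δx‖/‖x‖ = 0.0016
tightness: 0.0016 against a bound of 0.4996 (unrounded ratio ≈ 0.0033)

0.0016
0.4996


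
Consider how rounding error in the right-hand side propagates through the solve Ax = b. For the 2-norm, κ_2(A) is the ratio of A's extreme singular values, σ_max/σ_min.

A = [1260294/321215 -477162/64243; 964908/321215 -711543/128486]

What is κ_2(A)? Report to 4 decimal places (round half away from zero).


form AᵀA = [100775536596/4127163049 -188930234430/4127163049; -188930234430/4127163049 1417027737825/16508652196] with trace 6298027281/57123364 and determinant 4862025/14280841
λ_max, λ_min = (6298027281/57123364 ± √39660703868638619361/3263078714676496)/2 = 441/4, 44100/14280841
κ = σ_max/σ_min = (21/2)/(210/3779) = 188.9500

188.9500


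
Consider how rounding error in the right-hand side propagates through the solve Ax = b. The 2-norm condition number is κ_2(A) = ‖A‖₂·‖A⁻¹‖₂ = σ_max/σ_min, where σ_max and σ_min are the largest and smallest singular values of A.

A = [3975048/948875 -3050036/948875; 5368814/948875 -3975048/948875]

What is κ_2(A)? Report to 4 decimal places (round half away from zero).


form AᵀA = [1785006814756/36014550625 -1338613314192/36014550625; -1338613314192/36014550625 1004149048144/36014550625] with trace 111566234516/1440582025 and determinant 23425600/57623281
solving λ² − 111566234516/1440582025·λ + 23425600/57623281 = 0 gives λ = 1936/25, 302500/57623281
σ_max=√(1936/25)=(44/5), σ_min=√(302500/57623281)=(550/7591) → κ = 121.4560

121.4560


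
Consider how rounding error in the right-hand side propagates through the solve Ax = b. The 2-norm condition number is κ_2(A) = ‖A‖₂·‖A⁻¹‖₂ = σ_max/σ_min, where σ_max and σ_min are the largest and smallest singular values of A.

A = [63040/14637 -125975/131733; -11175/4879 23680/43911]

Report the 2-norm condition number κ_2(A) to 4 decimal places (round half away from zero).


189.0000

form AᵀA = [17640025/741321 -35720000/6671889; -35720000/6671889 72375025/60047001] with trace 893050/35721 and determinant 625/35721
char-poly roots: 25 and 25/35721
κ = σ_max/σ_min = 5/(5/189) = 189.0000


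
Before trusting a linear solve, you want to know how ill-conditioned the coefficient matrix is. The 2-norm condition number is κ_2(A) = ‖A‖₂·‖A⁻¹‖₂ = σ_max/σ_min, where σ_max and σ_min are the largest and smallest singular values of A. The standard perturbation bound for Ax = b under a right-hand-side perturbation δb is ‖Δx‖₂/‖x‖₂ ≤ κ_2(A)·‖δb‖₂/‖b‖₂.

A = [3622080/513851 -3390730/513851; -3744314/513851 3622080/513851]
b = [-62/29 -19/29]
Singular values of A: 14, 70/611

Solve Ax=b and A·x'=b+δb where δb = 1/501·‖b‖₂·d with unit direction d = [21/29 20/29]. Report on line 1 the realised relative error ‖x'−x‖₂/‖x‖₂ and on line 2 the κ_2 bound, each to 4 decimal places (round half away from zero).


0.0022
0.2439

largest singular value 14, smallest 70/611
condition number: 14 ÷ (70/611) = 122.2000
bound on ‖Δx‖/‖x‖: κ·ε = 122.2000·1/501 = 0.2439
solve Ax = b  →  x = [-12.0911 -12.5921]
‖b‖₂ = 2.2361 and ‖x‖₂ = 17.4573
δb = ε·‖b‖·d = [0.0032 0.0031]; solving A·Δx = δb gives ‖Δx‖ = 0.0390
relative error = 0.0022
so the bound overstates the realised error by a factor of ≈ 109.2999 (computed from the unrounded values)


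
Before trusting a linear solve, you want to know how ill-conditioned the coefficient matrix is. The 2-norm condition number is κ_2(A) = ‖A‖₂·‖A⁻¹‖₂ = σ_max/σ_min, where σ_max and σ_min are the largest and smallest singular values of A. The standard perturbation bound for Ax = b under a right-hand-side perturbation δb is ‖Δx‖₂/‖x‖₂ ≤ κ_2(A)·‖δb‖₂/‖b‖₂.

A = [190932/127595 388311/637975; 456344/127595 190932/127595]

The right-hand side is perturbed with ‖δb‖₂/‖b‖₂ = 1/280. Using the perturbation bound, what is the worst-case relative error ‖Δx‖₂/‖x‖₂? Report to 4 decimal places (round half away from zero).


1.0112

M = AᵀA = [289591568/19266845 3016534668/481671125; 3016534668/481671125 6284977209/2408355625]. tr(M)=251384161/14250625, det(M)=1382976/356265625
solving λ² − 251384161/14250625·λ + 1382976/356265625 = 0 gives λ = 441/25, 3136/14250625
κ_2(A) = √(λ_max/λ_min) = √((441/25) / (3136/14250625)) = 283.1250
bound on ‖Δx‖/‖x‖: κ·ε = 283.1250·1/280 = 1.0112


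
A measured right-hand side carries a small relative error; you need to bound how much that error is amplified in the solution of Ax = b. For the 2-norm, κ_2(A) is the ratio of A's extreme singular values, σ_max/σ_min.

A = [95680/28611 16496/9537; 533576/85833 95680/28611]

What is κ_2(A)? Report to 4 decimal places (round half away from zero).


148.5000

M = AᵀA = [1270225984/25492401 225804800/8497467; 225804800/8497467 40151296/2832489]. tr(M)=5645632/88209, det(M)=16384/88209
solving λ² − 5645632/88209·λ + 16384/88209 = 0 gives λ = 64, 256/88209
σ_max=√64=8, σ_min=√(256/88209)=(16/297) → κ = 148.5000


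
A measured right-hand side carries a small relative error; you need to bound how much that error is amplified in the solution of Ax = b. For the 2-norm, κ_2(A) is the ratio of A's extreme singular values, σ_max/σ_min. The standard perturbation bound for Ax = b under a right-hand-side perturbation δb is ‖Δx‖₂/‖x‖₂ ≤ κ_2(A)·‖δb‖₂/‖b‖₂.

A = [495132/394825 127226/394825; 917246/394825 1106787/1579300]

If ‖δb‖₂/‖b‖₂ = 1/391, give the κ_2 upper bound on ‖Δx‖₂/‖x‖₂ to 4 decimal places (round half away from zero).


0.1485

AᵀA = [751900292/107880125 438467337/215760250; 438467337/215760250 1026962453/1726082000]; tr = 104458937/13808656, det = 14641/863041
solving λ² − 104458937/13808656·λ + 14641/863041 = 0 gives λ = 121/16, 1936/863041
κ = σ_max/σ_min = (11/4)/(44/929) = 58.0625
perturbation bound = 58.0625·1/391 = 0.1485


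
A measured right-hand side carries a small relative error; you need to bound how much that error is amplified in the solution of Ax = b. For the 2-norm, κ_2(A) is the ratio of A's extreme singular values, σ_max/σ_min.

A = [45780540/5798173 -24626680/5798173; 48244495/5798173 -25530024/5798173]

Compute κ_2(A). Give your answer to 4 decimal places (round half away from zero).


294.0250

M = AᵀA = [5259677931625/39974803969 -2805119885880/39974803969; -2805119885880/39974803969 1496142084736/39974803969]. tr(M)=23376539849/138321121, det(M)=45697600/138321121
solving λ² − 23376539849/138321121·λ + 45697600/138321121 = 0 gives λ = 169, 270400/138321121
σ_max=√169=13, σ_min=√(270400/138321121)=(520/11761) → κ = 294.0250


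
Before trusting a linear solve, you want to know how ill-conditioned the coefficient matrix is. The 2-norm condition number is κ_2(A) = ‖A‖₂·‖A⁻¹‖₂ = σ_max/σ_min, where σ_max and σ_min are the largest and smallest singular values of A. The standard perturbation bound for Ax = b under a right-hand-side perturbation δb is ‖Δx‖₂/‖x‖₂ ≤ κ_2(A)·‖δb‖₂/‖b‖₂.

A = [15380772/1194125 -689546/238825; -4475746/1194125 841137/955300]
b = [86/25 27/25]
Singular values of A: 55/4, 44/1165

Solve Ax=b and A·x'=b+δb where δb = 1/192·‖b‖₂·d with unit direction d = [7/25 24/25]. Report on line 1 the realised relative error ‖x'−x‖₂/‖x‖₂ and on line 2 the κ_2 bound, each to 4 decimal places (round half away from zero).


0.0094
1.8962

largest singular value 55/4, smallest 44/1165
κ_2(A) = (55/4) / (44/1165) = 364.0625
bound on ‖Δx‖/‖x‖: κ·ε = 364.0625·1/192 = 1.8962
solve Ax = b  →  x = [11.8370 51.6151]
‖b‖₂ = 3.6056 and ‖x‖₂ = 52.9550
δb = ε·‖b‖·d = [0.0053 0.0180]; solving A·Δx = δb gives ‖Δx‖ = 0.4972
dividing the unrounded norms, ‖Δx‖/‖x‖ = 0.0094
realised/bound (from unrounded values) ≈ 0.0050


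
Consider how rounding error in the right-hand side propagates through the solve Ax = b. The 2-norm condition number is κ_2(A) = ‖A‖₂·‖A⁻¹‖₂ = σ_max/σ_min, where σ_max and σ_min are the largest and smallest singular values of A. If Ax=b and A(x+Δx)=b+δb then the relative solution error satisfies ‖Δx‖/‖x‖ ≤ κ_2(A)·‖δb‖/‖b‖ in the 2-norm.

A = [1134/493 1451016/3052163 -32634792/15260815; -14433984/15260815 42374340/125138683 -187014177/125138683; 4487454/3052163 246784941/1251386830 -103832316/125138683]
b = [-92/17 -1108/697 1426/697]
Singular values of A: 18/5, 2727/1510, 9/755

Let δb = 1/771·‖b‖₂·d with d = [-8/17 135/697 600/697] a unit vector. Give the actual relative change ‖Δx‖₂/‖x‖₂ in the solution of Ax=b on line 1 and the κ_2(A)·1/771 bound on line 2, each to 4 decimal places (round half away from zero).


0.0019
0.3917

largest singular value 18/5, smallest 9/755
κ = σ_max/σ_min = (18/5)/(9/755) = 302.0000
worst-case relative error ≤ 302.0000 × 1/771 = 0.3917
solve Ax = b  →  x = [-0.0408 327.0270 75.1885]
2-norm of b is 6.0000; of x, 335.5592
re-solving with b+δb shifts x by Δx of norm 0.6528
dividing the unrounded norms, ‖Δx‖/‖x‖ = 0.0019
so the bound overstates the realised error by a factor of ≈ 201.3355 (computed from the unrounded values)


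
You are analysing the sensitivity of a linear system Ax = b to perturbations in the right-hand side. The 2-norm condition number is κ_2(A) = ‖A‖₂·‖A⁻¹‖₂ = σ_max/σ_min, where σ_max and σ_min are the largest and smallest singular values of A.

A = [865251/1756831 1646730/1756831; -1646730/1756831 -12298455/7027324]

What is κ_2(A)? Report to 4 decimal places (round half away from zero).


303.9500

AᵀA = [11973629709/10679775649 44898916815/21359551298; 44898916815/21359551298 673493115825/170876410384]; tr = 2993325921/591267856, det = 164025/591267856
solving λ² − 2993325921/591267856·λ + 164025/591267856 = 0 gives λ = 81/16, 2025/36954241
κ_2(A) = √(λ_max/λ_min) = √((81/16) / (2025/36954241)) = 303.9500


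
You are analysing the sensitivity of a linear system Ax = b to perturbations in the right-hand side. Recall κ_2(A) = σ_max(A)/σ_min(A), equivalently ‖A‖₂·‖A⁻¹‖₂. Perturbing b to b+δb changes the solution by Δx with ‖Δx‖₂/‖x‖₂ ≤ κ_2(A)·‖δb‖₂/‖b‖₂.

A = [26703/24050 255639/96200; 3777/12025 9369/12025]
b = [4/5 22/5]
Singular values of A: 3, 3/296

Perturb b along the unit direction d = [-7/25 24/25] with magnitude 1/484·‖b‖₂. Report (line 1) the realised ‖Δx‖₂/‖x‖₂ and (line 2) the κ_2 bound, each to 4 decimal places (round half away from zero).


largest singular value 3, smallest 3/296
condition number: 3 ÷ (3/296) = 296.0000
bound on ‖Δx‖/‖x‖: κ·ε = 296.0000·1/484 = 0.6116
solve Ax = b  →  x = [-364.0513 152.4103]
2-norm of b is 4.4721; of x, 394.6672
δb = ε·‖b‖·d = [-0.0026 0.0089]; solving A·Δx = δb gives ‖Δx‖ = 0.9117
dividing the unrounded norms, ‖Δx‖/‖x‖ = 0.0023
tightness: 0.0023 against a bound of 0.6116 (unrounded ratio ≈ 0.0038)

0.0023
0.6116


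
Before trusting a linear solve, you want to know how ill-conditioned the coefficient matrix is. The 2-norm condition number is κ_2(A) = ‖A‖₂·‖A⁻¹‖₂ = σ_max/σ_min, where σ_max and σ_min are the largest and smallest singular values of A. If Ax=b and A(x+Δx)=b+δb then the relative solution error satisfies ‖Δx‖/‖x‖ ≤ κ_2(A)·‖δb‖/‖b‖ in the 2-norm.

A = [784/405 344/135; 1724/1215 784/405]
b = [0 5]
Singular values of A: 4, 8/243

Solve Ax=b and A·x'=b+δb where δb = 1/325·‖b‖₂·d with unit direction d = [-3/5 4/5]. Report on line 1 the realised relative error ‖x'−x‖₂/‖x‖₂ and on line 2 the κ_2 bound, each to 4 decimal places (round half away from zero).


σ_max = 4, σ_min = 8/243
condition number: 4 ÷ (8/243) = 121.5000
worst-case relative error ≤ 121.5000 × 1/325 = 0.3738
solve Ax = b  →  x = [-96.7500 73.5000]
‖b‖₂ = 5.0000 and ‖x‖₂ = 121.5023
Δx = A⁻¹·δb where δb = 1/325·5.0000·d; ‖Δx‖ = 0.4673
relative error = 0.0038
tightness: 0.0038 against a bound of 0.3738 (unrounded ratio ≈ 0.0103)

0.0038
0.3738


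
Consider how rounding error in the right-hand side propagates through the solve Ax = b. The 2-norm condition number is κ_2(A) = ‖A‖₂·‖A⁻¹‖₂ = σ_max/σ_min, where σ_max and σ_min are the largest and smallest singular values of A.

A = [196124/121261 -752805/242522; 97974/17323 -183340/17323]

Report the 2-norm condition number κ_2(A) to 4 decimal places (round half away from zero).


356.6500

form AᵀA = [508810952500/14704230121 -953986668750/14704230121; -953986668750/14704230121 7154972265625/58816920484] with trace 31800055625/203518756 and determinant 9765625/50879689
eigenvalues of AᵀA: λ = (tr ± √(tr²−4·det))/2 = 625/4, 62500/50879689
κ_2(A) = √(λ_max/λ_min) = √((625/4) / (62500/50879689)) = 356.6500


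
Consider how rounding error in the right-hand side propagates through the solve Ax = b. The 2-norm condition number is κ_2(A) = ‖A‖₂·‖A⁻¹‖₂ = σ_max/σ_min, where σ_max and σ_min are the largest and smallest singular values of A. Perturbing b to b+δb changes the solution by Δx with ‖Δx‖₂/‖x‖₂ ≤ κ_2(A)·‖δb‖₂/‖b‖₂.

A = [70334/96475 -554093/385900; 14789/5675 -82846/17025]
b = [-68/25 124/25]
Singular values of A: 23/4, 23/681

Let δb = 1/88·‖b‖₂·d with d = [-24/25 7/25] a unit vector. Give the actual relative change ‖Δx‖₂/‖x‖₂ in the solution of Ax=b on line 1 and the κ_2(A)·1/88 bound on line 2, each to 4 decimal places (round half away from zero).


0.0161
1.9347

σ_max = 23/4, σ_min = 23/681
condition number: (23/4) ÷ (23/681) = 170.2500
κ_2(A)·‖δb‖/‖b‖ = 1.9347
solve Ax = b  →  x = [104.8286 55.1202]
2-norm of b is 5.6569; of x, 118.4368
re-solving with b+δb shifts x by Δx of norm 1.9033
realised ‖Δx‖/‖x‖ = 0.0161
realised/bound (from unrounded values) ≈ 0.0083


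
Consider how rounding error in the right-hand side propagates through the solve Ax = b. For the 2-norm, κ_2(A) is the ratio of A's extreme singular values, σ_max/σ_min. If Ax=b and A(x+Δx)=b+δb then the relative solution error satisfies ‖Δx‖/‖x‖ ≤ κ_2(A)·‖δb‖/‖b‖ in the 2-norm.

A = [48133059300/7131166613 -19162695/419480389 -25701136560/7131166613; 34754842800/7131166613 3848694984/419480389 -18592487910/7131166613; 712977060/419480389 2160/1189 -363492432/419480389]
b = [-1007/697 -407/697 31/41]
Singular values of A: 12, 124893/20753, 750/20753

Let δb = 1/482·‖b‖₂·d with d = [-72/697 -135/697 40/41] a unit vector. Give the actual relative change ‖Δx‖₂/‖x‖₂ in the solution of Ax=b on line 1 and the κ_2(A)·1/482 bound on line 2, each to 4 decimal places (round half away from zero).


0.0036
0.6889

from the listed singular values, σ₁ = 12, σ_n = 750/20753
κ_2(A) = 12 / (750/20753) = 332.0480
worst-case relative error ≤ 332.0480 × 1/482 = 0.6889
solve Ax = b  →  x = [12.8671 0.0629 24.4976]
2-norm of b is 1.7321; of x, 27.6713
with δb = [-0.0004 -0.0007 0.0035], A·Δx = δb → ‖Δx‖ = 0.0994
realised ‖Δx‖/‖x‖ = 0.0036
tightness: 0.0036 against a bound of 0.6889 (unrounded ratio ≈ 0.0052)


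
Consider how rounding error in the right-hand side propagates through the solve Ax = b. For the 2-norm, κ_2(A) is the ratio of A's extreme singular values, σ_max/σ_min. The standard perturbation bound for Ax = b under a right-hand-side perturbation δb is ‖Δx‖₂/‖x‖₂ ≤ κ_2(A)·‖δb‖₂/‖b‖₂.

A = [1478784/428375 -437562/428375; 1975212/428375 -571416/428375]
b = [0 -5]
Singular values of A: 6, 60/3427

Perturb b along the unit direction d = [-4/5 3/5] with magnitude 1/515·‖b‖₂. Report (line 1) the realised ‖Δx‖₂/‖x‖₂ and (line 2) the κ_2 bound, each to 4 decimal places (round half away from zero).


0.0032
0.6654

largest singular value 6, smallest 60/3427
κ = σ_max/σ_min = 6/(60/3427) = 342.7000
perturbation bound = 342.7000·1/515 = 0.6654
solve Ax = b  →  x = [-48.6180 -164.3093]
2-norm of b is 5.0000; of x, 171.3513
Δx = A⁻¹·δb where δb = 1/515·5.0000·d; ‖Δx‖ = 0.5545
relative error = 0.0032
tightness: 0.0032 against a bound of 0.6654 (unrounded ratio ≈ 0.0049)


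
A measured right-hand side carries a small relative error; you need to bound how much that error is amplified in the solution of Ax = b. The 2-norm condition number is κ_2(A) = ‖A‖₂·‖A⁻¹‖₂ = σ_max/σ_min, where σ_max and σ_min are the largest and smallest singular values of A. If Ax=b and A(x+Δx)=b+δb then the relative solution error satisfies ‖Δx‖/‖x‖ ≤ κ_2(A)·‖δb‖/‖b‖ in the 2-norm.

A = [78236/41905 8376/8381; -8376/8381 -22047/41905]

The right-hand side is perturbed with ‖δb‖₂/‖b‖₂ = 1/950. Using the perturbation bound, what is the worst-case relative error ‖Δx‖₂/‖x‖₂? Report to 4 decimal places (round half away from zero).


M = AᵀA = [27248464/6076225 2906472/1215245; 2906472/1215245 7750881/6076225]. tr(M)=24221/4205, det(M)=144/525625
char-poly roots: 144/25 and 1/21025
so κ_2 = √((144/25) / (1/21025)) = 348.0000
perturbation bound = 348.0000·1/950 = 0.3663

0.3663


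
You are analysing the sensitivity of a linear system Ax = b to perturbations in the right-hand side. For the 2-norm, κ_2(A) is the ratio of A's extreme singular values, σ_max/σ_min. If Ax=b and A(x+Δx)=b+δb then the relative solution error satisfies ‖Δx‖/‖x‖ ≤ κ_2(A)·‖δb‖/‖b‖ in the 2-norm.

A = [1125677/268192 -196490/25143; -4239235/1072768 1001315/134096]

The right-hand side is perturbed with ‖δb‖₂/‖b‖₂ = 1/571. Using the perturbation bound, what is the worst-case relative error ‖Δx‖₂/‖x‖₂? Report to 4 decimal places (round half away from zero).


AᵀA = [45476210129/1368408064 -31974104995/513153024; -31974104995/513153024 22482063625/192432384]; tr = 6394941049/42614784, det = 144120025/681836544
char-poly roots: 2401/16 and 60025/42614784
σ_max=√(2401/16)=(49/4), σ_min=√(60025/42614784)=(245/6528) → κ = 326.4000
worst-case relative error ≤ 326.4000 × 1/571 = 0.5716

0.5716


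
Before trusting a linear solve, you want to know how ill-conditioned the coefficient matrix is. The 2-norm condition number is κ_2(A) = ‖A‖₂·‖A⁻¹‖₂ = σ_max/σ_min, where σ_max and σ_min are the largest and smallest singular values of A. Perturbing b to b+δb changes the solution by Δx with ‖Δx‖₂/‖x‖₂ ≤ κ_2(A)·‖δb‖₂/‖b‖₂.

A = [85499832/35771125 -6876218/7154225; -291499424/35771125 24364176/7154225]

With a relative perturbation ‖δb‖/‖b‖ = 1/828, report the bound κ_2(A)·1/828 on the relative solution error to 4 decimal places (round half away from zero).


AᵀA = [147651416742976/2047317414025 -12304094006448/409463482805; -12304094006448/409463482805 1025432713828/81892696561]; tr = 1025368252004/12114304225, det = 1146228736/12114304225
eigenvalues of AᵀA: λ = (tr ± √(tr²−4·det))/2 = 2116/25, 541696/484572169
κ_2(A) = √(λ_max/λ_min) = √((2116/25) / (541696/484572169)) = 275.1625
bound on ‖Δx‖/‖x‖: κ·ε = 275.1625·1/828 = 0.3323

0.3323


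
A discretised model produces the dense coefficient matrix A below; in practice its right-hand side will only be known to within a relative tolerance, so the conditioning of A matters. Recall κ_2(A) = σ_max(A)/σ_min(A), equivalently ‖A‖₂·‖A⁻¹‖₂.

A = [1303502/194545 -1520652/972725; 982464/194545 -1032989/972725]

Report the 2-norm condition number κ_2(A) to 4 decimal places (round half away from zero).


94.9000

M = AᵀA = [106574119012/1513910281 -119881897128/7569551405; -119881897128/7569551405 135177951169/37847757025]. tr(M)=1665396149/22515025, det(M)=13675204/22515025
λ_max, λ_min = (1665396149/22515025 ± √2772312742864269801/506926350750625)/2 = 1849/25, 7396/900601
κ = σ_max/σ_min = (43/5)/(86/949) = 94.9000


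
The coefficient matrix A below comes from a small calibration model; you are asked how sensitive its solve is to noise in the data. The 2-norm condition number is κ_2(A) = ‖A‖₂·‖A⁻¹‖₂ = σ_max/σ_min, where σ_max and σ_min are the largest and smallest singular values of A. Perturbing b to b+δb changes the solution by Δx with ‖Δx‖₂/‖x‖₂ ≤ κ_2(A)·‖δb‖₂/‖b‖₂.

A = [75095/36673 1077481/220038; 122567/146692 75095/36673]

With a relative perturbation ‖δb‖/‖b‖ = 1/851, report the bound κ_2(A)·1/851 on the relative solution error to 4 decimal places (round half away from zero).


M = AᵀA = [622785881/127328656 1120943065/95496492; 1120943065/95496492 8070879469/286489476]. tr(M)=224192845/6780816, det(M)=279841/27123264
solving λ² − 224192845/6780816·λ + 279841/27123264 = 0 gives λ = 529/16, 529/1695204
κ_2(A) = √(λ_max/λ_min) = √((529/16) / (529/1695204)) = 325.5000
perturbation bound = 325.5000·1/851 = 0.3825

0.3825


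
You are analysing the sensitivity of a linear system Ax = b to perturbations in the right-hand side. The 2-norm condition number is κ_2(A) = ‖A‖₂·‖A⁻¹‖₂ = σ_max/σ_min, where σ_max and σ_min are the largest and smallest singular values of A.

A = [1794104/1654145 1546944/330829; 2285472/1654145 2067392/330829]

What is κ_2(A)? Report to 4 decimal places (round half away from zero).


form AᵀA = [337687657024/109447827241 1500068989440/109447827241; 1500068989440/109447827241 6667145420800/109447827241] with trace 4167063104/65108761 and determinant 6553600/65108761
char-poly roots: 64 and 102400/65108761
κ_2(A) = √(λ_max/λ_min) = √(64 / (102400/65108761)) = 201.7250

201.7250


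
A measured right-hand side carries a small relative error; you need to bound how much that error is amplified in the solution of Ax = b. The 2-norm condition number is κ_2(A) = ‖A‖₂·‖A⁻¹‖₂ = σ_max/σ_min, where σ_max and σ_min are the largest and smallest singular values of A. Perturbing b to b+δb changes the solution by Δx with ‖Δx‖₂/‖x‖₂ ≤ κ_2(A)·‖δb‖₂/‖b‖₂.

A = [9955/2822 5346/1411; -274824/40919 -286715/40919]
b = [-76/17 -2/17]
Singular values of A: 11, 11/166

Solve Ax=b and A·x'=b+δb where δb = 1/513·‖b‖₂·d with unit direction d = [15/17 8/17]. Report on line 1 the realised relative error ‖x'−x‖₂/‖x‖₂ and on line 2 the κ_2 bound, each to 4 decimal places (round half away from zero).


largest singular value 11, smallest 11/166
κ_2(A) = 11 / (11/166) = 166.0000
κ_2(A)·‖δb‖/‖b‖ = 0.3236
solve Ax = b  →  x = [43.5862 -41.7618]
‖b‖₂ = 4.4721 and ‖x‖₂ = 60.3639
Δx = A⁻¹·δb where δb = 1/513·4.4721·d; ‖Δx‖ = 0.1316
dividing the unrounded norms, ‖Δx‖/‖x‖ = 0.0022
so the bound overstates the realised error by a factor of ≈ 148.4756 (computed from the unrounded values)

0.0022
0.3236


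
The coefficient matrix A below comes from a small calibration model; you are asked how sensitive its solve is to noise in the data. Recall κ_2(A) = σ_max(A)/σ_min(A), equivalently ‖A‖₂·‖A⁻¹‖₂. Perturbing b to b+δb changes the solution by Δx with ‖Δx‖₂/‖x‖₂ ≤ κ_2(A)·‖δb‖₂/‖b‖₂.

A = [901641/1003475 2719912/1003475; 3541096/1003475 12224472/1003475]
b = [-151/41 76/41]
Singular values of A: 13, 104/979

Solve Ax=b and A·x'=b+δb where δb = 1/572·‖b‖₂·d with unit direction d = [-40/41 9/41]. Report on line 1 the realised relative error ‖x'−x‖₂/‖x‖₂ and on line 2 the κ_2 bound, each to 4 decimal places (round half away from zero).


0.0018
0.2139

from the listed singular values, σ₁ = 13, σ_n = 104/979
condition number: 13 ÷ (104/979) = 122.3750
bound on ‖Δx‖/‖x‖: κ·ε = 122.3750·1/572 = 0.2139
solve Ax = b  →  x = [-36.1262 10.6169]
‖b‖₂ = 4.1231 and ‖x‖₂ = 37.6539
re-solving with b+δb shifts x by Δx of norm 0.0679
relative error = 0.0018
realised/bound (from unrounded values) ≈ 0.0084


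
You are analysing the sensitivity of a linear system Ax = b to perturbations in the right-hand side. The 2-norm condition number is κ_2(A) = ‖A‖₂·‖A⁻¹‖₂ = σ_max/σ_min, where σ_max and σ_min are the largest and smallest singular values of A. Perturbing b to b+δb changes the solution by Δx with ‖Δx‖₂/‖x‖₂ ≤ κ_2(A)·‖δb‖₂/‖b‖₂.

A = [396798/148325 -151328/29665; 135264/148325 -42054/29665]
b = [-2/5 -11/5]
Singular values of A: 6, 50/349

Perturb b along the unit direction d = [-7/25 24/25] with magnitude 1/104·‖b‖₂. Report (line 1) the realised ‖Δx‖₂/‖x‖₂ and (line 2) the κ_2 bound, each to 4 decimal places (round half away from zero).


σ_max = 6, σ_min = 50/349
κ_2(A) = 6 / (50/349) = 41.8800
worst-case relative error ≤ 41.8800 × 1/104 = 0.4027
solve Ax = b  →  x = [-12.3961 -6.4224]
‖b‖₂ = 2.2361 and ‖x‖₂ = 13.9610
δb = ε·‖b‖·d = [-0.0060 0.0206]; solving A·Δx = δb gives ‖Δx‖ = 0.1501
relative error = 0.0107
realised/bound (from unrounded values) ≈ 0.0267

0.0107
0.4027


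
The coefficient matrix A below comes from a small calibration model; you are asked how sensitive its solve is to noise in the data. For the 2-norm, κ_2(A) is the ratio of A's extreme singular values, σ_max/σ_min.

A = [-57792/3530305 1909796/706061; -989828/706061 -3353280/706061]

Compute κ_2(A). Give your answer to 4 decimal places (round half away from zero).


8.1040

AᵀA = [84765836176/43124752225 57043187712/8624950445; 57043187712/8624950445 51528745744/1724990089]; tr = 816766496/25654225, det = 15366400/1026169
char-poly roots: 784/25 and 490000/1026169
σ_max=√(784/25)=(28/5), σ_min=√(490000/1026169)=(700/1013) → κ = 8.1040


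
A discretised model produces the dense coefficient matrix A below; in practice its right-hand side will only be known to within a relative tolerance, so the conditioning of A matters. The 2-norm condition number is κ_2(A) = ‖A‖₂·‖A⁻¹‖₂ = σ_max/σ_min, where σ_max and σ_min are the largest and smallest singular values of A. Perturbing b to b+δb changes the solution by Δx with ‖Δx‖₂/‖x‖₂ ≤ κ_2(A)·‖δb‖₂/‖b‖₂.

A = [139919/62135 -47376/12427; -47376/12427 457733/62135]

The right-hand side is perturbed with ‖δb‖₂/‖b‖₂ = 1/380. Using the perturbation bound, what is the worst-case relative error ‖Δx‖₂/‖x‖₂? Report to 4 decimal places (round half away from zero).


0.1132

M = AᵀA = [261901249/13359025 -97973568/2671805; -97973568/2671805 919140601/13359025]. tr(M)=163466/1849, det(M)=4879681/1155625
eigenvalues of AᵀA: λ = (tr ± √(tr²−4·det))/2 = 2209/25, 2209/46225
σ_max=√(2209/25)=(47/5), σ_min=√(2209/46225)=(47/215) → κ = 43.0000
bound on ‖Δx‖/‖x‖: κ·ε = 43.0000·1/380 = 0.1132


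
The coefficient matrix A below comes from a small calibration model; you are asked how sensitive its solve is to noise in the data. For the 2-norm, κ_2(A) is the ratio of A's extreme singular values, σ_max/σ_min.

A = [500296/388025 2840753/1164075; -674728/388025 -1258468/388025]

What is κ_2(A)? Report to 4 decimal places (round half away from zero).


342.3750

AᵀA = [28222158464/6022536025 31748705224/3613521615; 31748705224/3613521615 892942118809/54202824225]; tr = 793731173/37510605, det = 17909824/4688825625
eigenvalues of AᵀA: λ = (tr ± √(tr²−4·det))/2 = 529/25, 33856/187553025
σ_max=√(529/25)=(23/5), σ_min=√(33856/187553025)=(184/13695) → κ = 342.3750


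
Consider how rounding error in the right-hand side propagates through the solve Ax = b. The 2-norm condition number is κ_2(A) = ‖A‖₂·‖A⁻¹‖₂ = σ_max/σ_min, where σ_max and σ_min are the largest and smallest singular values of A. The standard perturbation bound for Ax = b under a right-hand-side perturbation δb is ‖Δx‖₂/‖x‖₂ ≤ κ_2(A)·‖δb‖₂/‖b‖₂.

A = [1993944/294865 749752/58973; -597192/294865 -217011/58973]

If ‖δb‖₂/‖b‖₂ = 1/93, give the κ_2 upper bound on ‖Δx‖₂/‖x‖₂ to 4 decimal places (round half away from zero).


2.7976

M = AᵀA = [173298038400/3477814729 324912147000/3477814729; 324912147000/3477814729 609221835625/3477814729]. tr(M)=2707681225/12033961, det(M)=9000000/12033961
char-poly roots: 225 and 40000/12033961
κ = σ_max/σ_min = 15/(200/3469) = 260.1750
worst-case relative error ≤ 260.1750 × 1/93 = 2.7976


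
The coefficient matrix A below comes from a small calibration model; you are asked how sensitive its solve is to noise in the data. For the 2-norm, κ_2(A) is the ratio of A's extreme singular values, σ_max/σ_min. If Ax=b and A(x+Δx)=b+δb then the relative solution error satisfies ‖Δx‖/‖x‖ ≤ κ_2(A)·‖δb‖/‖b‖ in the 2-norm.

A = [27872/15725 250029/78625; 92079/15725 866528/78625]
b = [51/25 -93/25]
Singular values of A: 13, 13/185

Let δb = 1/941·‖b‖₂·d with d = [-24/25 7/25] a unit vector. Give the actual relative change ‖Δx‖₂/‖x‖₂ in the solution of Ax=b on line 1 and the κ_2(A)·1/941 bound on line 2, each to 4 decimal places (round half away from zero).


0.0015
0.1966

σ_max = 13, σ_min = 13/185
κ_2(A) = 13 / (13/185) = 185.0000
κ_2(A)·‖δb‖/‖b‖ = 0.1966
solve Ax = b  →  x = [37.5611 -20.2941]
2-norm of b is 4.2426; of x, 42.6929
re-solving with b+δb shifts x by Δx of norm 0.0642
relative error = 0.0015
tightness: 0.0015 against a bound of 0.1966 (unrounded ratio ≈ 0.0076)


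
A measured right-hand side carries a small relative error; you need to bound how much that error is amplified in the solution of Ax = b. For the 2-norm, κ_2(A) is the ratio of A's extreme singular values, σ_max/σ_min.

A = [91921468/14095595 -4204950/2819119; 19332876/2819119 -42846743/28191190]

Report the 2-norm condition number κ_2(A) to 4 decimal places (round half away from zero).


form AᵀA = [21157620261664/236249463025 -952081523874/47249892605; -952081523874/47249892605 4285379115289/944997852100] with trace 10578924469/112432820 and determinant 354117124/3513525625
solving λ² − 10578924469/112432820·λ + 354117124/3513525625 = 0 gives λ = 9409/100, 150544/140541025
σ_max=√(9409/100)=(97/10), σ_min=√(150544/140541025)=(388/11855) → κ = 296.3750

296.3750


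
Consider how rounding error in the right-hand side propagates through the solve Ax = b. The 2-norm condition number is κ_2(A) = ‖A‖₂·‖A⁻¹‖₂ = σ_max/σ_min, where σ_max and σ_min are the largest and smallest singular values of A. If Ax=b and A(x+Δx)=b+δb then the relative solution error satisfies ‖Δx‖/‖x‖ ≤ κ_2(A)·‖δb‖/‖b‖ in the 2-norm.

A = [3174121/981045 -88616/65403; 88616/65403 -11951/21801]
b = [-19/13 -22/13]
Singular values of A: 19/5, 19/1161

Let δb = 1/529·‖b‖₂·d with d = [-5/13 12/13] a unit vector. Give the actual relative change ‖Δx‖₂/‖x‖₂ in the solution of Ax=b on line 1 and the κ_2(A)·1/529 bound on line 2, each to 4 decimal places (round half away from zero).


0.0042
0.4389

from the listed singular values, σ₁ = 19/5, σ_n = 19/1161
κ_2(A) = (19/5) / (19/1161) = 232.2000
bound on ‖Δx‖/‖x‖: κ·ε = 232.2000·1/529 = 0.4389
solve Ax = b  →  x = [-23.9879 -56.2024]
2-norm of b is 2.2361; of x, 61.1075
δb = ε·‖b‖·d = [-0.0016 0.0039]; solving A·Δx = δb gives ‖Δx‖ = 0.2583
realised ‖Δx‖/‖x‖ = 0.0042
so the bound overstates the realised error by a factor of ≈ 103.8468 (computed from the unrounded values)


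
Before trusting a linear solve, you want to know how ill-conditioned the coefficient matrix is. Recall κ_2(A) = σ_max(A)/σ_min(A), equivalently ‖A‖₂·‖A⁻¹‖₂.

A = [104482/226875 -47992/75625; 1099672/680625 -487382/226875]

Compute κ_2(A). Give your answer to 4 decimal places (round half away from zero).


217.8000

form AᵀA = [2092043044/741200625 -929742464/247066875; -929742464/247066875 413232484/82355625] with trace 232445416/29648025 and determinant 38416/29648025
solving λ² − 232445416/29648025·λ + 38416/29648025 = 0 gives λ = 196/25, 196/1185921
κ = σ_max/σ_min = (14/5)/(14/1089) = 217.8000


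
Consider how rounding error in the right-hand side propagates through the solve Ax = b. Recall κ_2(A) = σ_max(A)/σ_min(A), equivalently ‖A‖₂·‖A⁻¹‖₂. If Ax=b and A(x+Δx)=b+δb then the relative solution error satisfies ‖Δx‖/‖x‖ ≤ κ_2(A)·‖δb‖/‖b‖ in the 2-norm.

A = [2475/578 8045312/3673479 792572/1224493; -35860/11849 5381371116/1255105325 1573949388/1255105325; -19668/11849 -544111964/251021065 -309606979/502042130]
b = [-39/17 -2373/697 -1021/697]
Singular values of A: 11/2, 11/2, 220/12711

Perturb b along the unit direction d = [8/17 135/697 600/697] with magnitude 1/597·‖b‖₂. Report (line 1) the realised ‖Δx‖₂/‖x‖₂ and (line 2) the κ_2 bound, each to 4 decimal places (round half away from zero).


0.0024
0.5323

σ_max = 11/2, σ_min = 220/12711
condition number: (11/2) ÷ (220/12711) = 317.7750
worst-case relative error ≤ 317.7750 × 1/597 = 0.5323
solve Ax = b  →  x = [0.0963 47.9887 -166.5573]
2-norm of b is 4.3589; of x, 173.3328
re-solving with b+δb shifts x by Δx of norm 0.4219
relative error = 0.0024
so the bound overstates the realised error by a factor of ≈ 218.7090 (computed from the unrounded values)


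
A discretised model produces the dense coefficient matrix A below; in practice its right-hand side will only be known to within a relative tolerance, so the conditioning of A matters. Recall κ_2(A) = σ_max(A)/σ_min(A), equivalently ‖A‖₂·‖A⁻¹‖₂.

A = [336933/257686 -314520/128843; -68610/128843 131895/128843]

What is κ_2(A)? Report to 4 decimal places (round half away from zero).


233.2000

AᵀA = [783154881/392911684 -367073370/98227921; -367073370/98227921 688278825/98227921]; tr = 12236229/1359556, det = 2025/1359556
solving λ² − 12236229/1359556·λ + 2025/1359556 = 0 gives λ = 9, 225/1359556
σ_max=√9=3, σ_min=√(225/1359556)=(15/1166) → κ = 233.2000


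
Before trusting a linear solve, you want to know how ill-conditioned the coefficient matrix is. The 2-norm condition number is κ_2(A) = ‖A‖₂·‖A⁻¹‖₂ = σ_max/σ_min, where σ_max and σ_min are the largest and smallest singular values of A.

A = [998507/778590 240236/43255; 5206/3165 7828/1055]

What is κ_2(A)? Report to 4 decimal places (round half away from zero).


M = AᵀA = [105485889841/24248095524 13018154570/673558209; 13018154570/673558209 6428838176/74839801]. tr(M)=1301861665/14424804, det(M)=521284/3606201
char-poly roots: 361/4 and 5776/3606201
σ_max=√(361/4)=(19/2), σ_min=√(5776/3606201)=(76/1899) → κ = 237.3750

237.3750


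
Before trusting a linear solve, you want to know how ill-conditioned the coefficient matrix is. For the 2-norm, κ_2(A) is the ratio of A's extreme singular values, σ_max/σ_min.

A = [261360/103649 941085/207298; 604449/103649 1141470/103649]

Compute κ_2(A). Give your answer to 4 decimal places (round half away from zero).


140.7000

AᵀA = [2566080729/63568729 4810304070/63568729; 4810304070/63568729 36079621425/254274916]; tr = 160359669/879844, det = 1476225/879844
solving λ² − 160359669/879844·λ + 1476225/879844 = 0 gives λ = 729/4, 2025/219961
so κ_2 = √((729/4) / (2025/219961)) = 140.7000


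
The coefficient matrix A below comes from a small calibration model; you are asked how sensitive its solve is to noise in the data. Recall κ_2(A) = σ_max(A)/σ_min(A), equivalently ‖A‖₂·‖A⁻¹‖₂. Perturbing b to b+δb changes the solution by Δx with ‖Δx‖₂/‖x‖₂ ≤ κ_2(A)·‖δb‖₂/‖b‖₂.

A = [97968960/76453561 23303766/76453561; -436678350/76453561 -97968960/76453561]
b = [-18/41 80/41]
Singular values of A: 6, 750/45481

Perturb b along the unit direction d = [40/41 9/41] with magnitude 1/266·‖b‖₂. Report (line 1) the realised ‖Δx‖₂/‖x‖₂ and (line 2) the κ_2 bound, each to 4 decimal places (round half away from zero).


σ_max = 6, σ_min = 750/45481
κ = σ_max/σ_min = 6/(750/45481) = 363.8480
perturbation bound = 363.8480·1/266 = 1.3678
solve Ax = b  →  x = [-0.3252 -0.0732]
2-norm of b is 2.0000; of x, 0.3333
δb = ε·‖b‖·d = [0.0073 0.0017]; solving A·Δx = δb gives ‖Δx‖ = 0.4559
realised ‖Δx‖/‖x‖ = 1.3678
tightness: 1.3678 against a bound of 1.3678; the bound is attained (ratio 1)

1.3678
1.3678


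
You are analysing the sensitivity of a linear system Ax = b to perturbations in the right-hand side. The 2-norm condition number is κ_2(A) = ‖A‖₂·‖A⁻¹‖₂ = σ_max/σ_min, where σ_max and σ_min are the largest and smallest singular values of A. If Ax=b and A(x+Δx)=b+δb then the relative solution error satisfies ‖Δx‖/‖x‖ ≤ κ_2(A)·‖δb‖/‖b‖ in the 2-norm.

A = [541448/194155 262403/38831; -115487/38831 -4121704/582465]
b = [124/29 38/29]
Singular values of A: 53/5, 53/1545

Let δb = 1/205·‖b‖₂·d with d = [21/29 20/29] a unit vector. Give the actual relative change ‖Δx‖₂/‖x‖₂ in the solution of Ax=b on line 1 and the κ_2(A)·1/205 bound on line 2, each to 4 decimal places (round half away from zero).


from the listed singular values, σ₁ = 53/5, σ_n = 53/1545
κ_2(A) = (53/5) / (53/1545) = 309.0000
κ_2(A)·‖δb‖/‖b‖ = 1.5073
solve Ax = b  →  x = [-107.5617 45.0218]
‖b‖₂ = 4.4721 and ‖x‖₂ = 116.6039
with δb = [0.0158 0.0150], A·Δx = δb → ‖Δx‖ = 0.6359
dividing the unrounded norms, ‖Δx‖/‖x‖ = 0.0055
tightness: 0.0055 against a bound of 1.5073 (unrounded ratio ≈ 0.0036)

0.0055
1.5073


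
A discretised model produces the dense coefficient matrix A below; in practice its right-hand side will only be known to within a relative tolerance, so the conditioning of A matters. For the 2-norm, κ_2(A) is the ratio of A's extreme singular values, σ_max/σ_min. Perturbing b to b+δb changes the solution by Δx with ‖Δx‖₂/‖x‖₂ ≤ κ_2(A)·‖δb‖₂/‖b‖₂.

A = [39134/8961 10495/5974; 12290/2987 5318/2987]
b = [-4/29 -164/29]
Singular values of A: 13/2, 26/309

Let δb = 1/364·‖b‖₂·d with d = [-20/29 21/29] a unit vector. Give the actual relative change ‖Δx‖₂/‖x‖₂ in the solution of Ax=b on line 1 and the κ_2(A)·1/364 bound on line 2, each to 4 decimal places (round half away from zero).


from the listed singular values, σ₁ = 13/2, σ_n = 26/309
κ_2(A) = (13/2) / (26/309) = 77.2500
bound on ‖Δx‖/‖x‖: κ·ε = 77.2500·1/364 = 0.2122
solve Ax = b  →  x = [17.7160 -44.1183]
‖b‖₂ = 5.6569 and ‖x‖₂ = 47.5424
re-solving with b+δb shifts x by Δx of norm 0.1847
dividing the unrounded norms, ‖Δx‖/‖x‖ = 0.0039
tightness: 0.0039 against a bound of 0.2122 (unrounded ratio ≈ 0.0183)

0.0039
0.2122
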